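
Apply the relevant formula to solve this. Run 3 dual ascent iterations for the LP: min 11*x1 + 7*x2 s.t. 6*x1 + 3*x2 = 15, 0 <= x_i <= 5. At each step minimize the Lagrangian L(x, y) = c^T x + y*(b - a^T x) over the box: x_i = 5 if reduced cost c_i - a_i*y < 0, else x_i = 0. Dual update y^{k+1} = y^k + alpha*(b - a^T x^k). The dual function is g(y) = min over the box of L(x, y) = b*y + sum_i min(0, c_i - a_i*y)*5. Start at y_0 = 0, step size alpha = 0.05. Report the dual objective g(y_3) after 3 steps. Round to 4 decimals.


Dual ascent for LP: min 11*x1 + 7*x2, 6*x1 + 3*x2 = 15, 0 <= x_i <= 5
Step 1: y^k = 0.0, reduced costs: (11.0, 7.0)
  x^k = (0.0, 0.0), subgradient = b - a^T x = 15.0
  y^{k+1} = 0.0 + 0.05*15.0 = 0.75
Step 2: y^k = 0.75, reduced costs: (6.5, 4.75)
  x^k = (0.0, 0.0), subgradient = b - a^T x = 15.0
  y^{k+1} = 0.75 + 0.05*15.0 = 1.5
Step 3: y^k = 1.5, reduced costs: (2.0, 2.5)
  x^k = (0.0, 0.0), subgradient = b - a^T x = 15.0
  y^{k+1} = 1.5 + 0.05*15.0 = 2.25
Dual objective at y_3 = 2.25: reduced costs (-2.5, 0.25), box minimizer x = (5.0, 0.0)
g(y_3) = b*y + (c1 - a1*y)*x1 + (c2 - a2*y)*x2 = 15*2.25 + (-2.5)*5.0 + 0.25*0.0 = 33.75 - 12.5 + 0.0 = 21.25


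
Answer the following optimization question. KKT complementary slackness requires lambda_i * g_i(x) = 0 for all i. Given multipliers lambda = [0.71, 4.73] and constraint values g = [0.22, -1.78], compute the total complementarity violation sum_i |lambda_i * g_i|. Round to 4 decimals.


KKT complementary slackness check:
lambda_1 * g_1 = 0.71 * 0.22 = 0.1562
lambda_2 * g_2 = 4.73 * -1.78 = -8.4194
Total violation = 0.1562 + 8.4194 = 8.5756


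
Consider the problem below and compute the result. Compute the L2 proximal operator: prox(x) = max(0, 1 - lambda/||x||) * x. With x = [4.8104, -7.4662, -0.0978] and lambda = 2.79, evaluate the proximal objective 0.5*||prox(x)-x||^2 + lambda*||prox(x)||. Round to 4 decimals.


Step 1: Compute ||x||.
||x|| = 8.8822
Step 2: Compute scaling factor.
scale = max(0, 1 - 2.79/8.8822) = 0.6859
Step 3: prox(x) = [3.2994, -5.121, -0.0671]
||prox(x)|| = 6.0922
Step 4: Proximal objective.
0.5*||prox-x||^2 = 3.8921
lambda*||prox|| = 16.9972
Total = 20.8893


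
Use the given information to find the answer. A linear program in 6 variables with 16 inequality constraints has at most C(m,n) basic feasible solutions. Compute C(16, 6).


Each vertex corresponds to some choice of n active constraints out of m, so the number of vertices is at most C(m, n) = m! / (n!(m-n)!).
m = 16, n = 6
Numerator: 16 * 15 * 14 * 13 * 12 * 11
Denominator: 6! = 720
C(16, 6) = 8008


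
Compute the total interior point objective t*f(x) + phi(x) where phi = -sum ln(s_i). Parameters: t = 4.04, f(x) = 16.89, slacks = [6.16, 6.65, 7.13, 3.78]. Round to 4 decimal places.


Step 1: Compute log-barrier.
ln values: [1.8181, 1.8946, 1.9643, 1.3297]
phi = -(1.8181 + 1.8946 + 1.9643 + 1.3297) = -7.0067
Step 2: Compute augmented objective.
t*f(x) = 4.04*16.89 = 68.2356
Total = 68.2356 - 7.0067 = 61.2289


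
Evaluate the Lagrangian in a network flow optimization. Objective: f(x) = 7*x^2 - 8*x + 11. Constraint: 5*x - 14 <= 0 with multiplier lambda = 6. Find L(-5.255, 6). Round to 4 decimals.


Step 1: Evaluate f(x).
f(-5.255) = 7*(-5.255)^2 - 8*(-5.255) + 11 = 246.3452
Step 2: Evaluate g(x).
g(-5.255) = 5*-5.255 - 14 = -40.275
Step 3: Compute Lagrangian.
L = 246.3452 + 6*-40.275 = 4.6952


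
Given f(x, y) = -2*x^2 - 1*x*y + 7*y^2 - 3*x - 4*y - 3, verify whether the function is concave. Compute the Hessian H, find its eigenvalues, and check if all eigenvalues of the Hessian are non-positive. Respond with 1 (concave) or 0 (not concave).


The Hessian of f(x,y) = -2*x^2 - 1*x*y + 7*y^2 - 3*x - 4*y - 3 is:
H = [[-4, -1], [-1, 14]]
Trace = -4 + 14 = 10
Determinant = -4*14 - (-1)^2 = -57
Discriminant = (10)^2 - 4*-57 = 328.0
Eigenvalues: lambda_1 = -4.0554, lambda_2 = 14.0554
The function is not concave.

0


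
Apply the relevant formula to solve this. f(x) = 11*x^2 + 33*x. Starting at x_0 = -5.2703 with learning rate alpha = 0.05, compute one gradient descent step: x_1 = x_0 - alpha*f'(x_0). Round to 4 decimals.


We compute the gradient at x_0 and apply the update.
f'(x) = 22*x + 33
f'(-5.2703) = 22*-5.2703 + 33 = -82.9466
x_1 = -5.2703 - 0.05*-82.9466 = -1.123


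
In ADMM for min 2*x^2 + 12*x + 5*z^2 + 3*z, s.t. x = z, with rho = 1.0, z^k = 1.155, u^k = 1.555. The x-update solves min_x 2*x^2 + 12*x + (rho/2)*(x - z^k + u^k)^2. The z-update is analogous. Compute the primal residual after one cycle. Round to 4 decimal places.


ADMM iteration with rho = 1.0, z^k = 1.155, u^k = 1.555
Step 1: x-update.
Minimize 2*x^2 + 12*x + (1.0/2)*(x - 1.155 + 1.555)^2
FOC: (2*2 + 1.0)*x = -12 + 1.0*(1.155 - 1.555)
x^{k+1} = -2.48
Step 2: z-update.
Minimize 5*z^2 + 3*z + (1.0/2)*(-2.48 - z + 1.555)^2
FOC: (2*5 + 1.0)*z = -3 + 1.0*(-2.48 + 1.555)
z^{k+1} = -0.3568
Step 3: u-update.
u^{k+1} = 1.555 - 2.48 + 0.3568 = -0.5682
Step 4: Primal residual = |-2.48 + 0.3568| = 2.1232


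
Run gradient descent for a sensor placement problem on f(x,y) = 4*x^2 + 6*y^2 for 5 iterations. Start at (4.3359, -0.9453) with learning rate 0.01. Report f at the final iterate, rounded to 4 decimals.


Gradient descent on f(x,y) = 4*x^2 + 6*y^2.
Starting point: (4.3359, -0.9453), alpha = 0.01
Step 1: grad_x = 2*4*4.3359 = 34.6872, grad_y = 2*6*-0.9453 = -11.3436
  x_1 = 4.3359 - 0.01*34.6872 = 3.989
  y_1 = -0.9453 - 0.01*-11.3436 = -0.8319
Step 2: grad_x = 2*4*3.989 = 31.9122, grad_y = 2*6*-0.8319 = -9.9824
  x_2 = 3.989 - 0.01*31.9122 = 3.6699
  y_2 = -0.8319 - 0.01*-9.9824 = -0.732
Step 3: grad_x = 2*4*3.6699 = 29.3592, grad_y = 2*6*-0.732 = -8.7845
  x_3 = 3.6699 - 0.01*29.3592 = 3.3763
  y_3 = -0.732 - 0.01*-8.7845 = -0.6442
Step 4: grad_x = 2*4*3.3763 = 27.0105, grad_y = 2*6*-0.6442 = -7.7303
  x_4 = 3.3763 - 0.01*27.0105 = 3.1062
  y_4 = -0.6442 - 0.01*-7.7303 = -0.5669
Step 5: grad_x = 2*4*3.1062 = 24.8497, grad_y = 2*6*-0.5669 = -6.8027
  x_5 = 3.1062 - 0.01*24.8497 = 2.8577
  y_5 = -0.5669 - 0.01*-6.8027 = -0.4989
f(2.8577, -0.4989) = 4*2.8577^2 + 6*(-0.4989)^2 = 34.1593


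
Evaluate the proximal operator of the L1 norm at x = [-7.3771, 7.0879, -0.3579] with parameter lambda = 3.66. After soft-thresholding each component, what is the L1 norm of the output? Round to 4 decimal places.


Soft-thresholding with lambda = 3.66:
prox(-7.3771) = sign(-7.3771)*max(|-7.3771| - 3.66, 0) = -3.7171
prox(7.0879) = sign(7.0879)*max(|7.0879| - 3.66, 0) = 3.4279
prox(-0.3579) = sign(-0.3579)*max(|-0.3579| - 3.66, 0) = 0.0
prox(x) = [-3.7171, 3.4279, 0.0]
||prox(x)||_1 = 3.7171 + 3.4279 + 0.0 = 7.145


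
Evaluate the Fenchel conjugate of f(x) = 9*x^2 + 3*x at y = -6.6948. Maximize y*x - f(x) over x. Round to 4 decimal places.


f*(y) = sup_x {y*x - a*x^2 - b*x} = sup_x {(y-b)*x - a*x^2}
FOC: (y - b) - 2a*x = 0 => x* = (y - b)/(2a)
x* = (-6.6948 - 3)/(2*9) = -0.5386
f*(-6.6948) = (y-b)^2/(4a) = (-6.6948 - 3)^2/(4*9)
= 93.9891/36 = 2.6108


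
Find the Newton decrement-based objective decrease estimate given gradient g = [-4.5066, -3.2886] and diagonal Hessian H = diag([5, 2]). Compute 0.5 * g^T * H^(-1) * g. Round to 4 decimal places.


Step 1: H is diagonal, so H^(-1) * g = [-0.9013, -1.6443].
Step 2: g^T H^(-1) g = sum_i g_i^2 / H_ii
  = (-4.5066)^2/5 + (-3.2886)^2/2
  = 4.0619 + 5.4074 = 9.4693
Step 3: Objective decrease = 0.5 * g^T H^(-1) g = 4.7347


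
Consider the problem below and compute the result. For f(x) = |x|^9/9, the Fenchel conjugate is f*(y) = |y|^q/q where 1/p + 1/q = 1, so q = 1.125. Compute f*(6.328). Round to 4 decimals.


The conjugate exponent q satisfies 1/p + 1/q = 1.
p = 9, so q = 9/(9 - 1) = 1.125
|y|^q = 6.328^1.125 = 7.9694
f*(6.328) = 7.9694 / 1.125 = 7.0839


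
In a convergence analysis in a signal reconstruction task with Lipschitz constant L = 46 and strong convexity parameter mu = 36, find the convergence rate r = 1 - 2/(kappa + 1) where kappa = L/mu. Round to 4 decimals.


Step 1: Compute the condition number.
kappa = L/mu = 46/36 = 1.2778
Step 2: Compute the convergence rate.
r = 1 - 2/(kappa + 1) = 1 - 2*mu/(L + mu) = (L - mu)/(L + mu) = 10/82 = 0.122


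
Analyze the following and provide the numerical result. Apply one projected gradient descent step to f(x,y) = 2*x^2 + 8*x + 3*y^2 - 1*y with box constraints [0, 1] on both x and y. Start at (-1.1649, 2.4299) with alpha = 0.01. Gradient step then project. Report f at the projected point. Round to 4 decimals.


Step 1: Compute gradient at (-1.1649, 2.4299).
grad_x = 2*2*-1.1649 + 8 = 3.3404
grad_y = 2*3*2.4299 - 1 = 13.5794
Step 2: Gradient step.
x_raw = -1.1649 - 0.01*3.3404 = -1.1983
y_raw = 2.4299 - 0.01*13.5794 = 2.2941
Step 3: Project onto [0, 1].
x_proj = clip(-1.1983) = 0.0
y_proj = clip(2.2941) = 1.0
Step 4: Evaluate f.
f(0.0, 1.0) = 2.0


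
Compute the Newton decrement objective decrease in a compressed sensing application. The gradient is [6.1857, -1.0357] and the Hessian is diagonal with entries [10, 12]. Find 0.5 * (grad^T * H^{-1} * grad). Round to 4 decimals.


Step 1: H is diagonal, so H^(-1) * g = [0.6186, -0.0863].
Step 2: g^T H^(-1) g = sum_i g_i^2 / H_ii
  = (6.1857)^2/10 + (-1.0357)^2/12
  = 3.8263 + 0.0894 = 3.9157
Step 3: Objective decrease = 0.5 * g^T H^(-1) g = 1.9578


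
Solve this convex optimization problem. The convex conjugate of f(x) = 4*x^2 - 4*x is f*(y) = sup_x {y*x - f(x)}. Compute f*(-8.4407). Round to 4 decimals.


f*(y) = sup_x {y*x - a*x^2 - b*x} = sup_x {(y-b)*x - a*x^2}
FOC: (y - b) - 2a*x = 0 => x* = (y - b)/(2a)
x* = (-8.4407 + 4)/(2*4) = -0.5551
f*(-8.4407) = (y-b)^2/(4a) = (-8.4407 + 4)^2/(4*4)
= 19.7198/16 = 1.2325


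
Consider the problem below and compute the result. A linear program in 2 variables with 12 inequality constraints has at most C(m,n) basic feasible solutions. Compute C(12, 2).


Each vertex corresponds to some choice of n active constraints out of m, so the number of vertices is at most C(m, n) = m! / (n!(m-n)!).
m = 12, n = 2
Numerator: 12 * 11
Denominator: 2! = 2
C(12, 2) = 66


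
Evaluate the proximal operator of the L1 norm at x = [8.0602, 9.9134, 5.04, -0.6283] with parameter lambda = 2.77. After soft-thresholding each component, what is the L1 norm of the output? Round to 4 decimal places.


Soft-thresholding with lambda = 2.77:
prox(8.0602) = sign(8.0602)*max(|8.0602| - 2.77, 0) = 5.2902
prox(9.9134) = sign(9.9134)*max(|9.9134| - 2.77, 0) = 7.1434
prox(5.04) = sign(5.04)*max(|5.04| - 2.77, 0) = 2.27
prox(-0.6283) = sign(-0.6283)*max(|-0.6283| - 2.77, 0) = 0.0
prox(x) = [5.2902, 7.1434, 2.27, 0.0]
||prox(x)||_1 = 5.2902 + 7.1434 + 2.27 + 0.0 = 14.7036


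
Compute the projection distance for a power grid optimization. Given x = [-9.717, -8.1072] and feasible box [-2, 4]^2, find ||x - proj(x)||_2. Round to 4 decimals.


Project each component onto [-2, 4].
clip(-9.717) = -2.0, clip(-8.1072) = -2.0
Projection = [-2.0, -2.0]
Squared diffs: [59.5521, 37.2979]
Distance = sqrt(96.85) = 9.8412


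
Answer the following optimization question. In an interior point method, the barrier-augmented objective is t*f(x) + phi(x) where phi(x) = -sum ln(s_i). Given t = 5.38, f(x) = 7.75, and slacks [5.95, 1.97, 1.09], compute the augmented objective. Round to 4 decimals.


Step 1: Compute log-barrier.
ln values: [1.7834, 0.678, 0.0862]
phi = -(1.7834 + 0.678 + 0.0862) = -2.5476
Step 2: Compute augmented objective.
t*f(x) = 5.38*7.75 = 41.695
Total = 41.695 - 2.5476 = 39.1474


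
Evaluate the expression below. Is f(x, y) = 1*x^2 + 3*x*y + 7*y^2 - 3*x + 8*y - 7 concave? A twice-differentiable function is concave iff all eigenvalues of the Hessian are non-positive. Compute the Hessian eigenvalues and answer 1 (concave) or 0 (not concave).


The Hessian of f(x,y) = 1*x^2 + 3*x*y + 7*y^2 - 3*x + 8*y - 7 is:
H = [[2, 3], [3, 14]]
Trace = 2 + 14 = 16
Determinant = 2*14 - (3)^2 = 19
Discriminant = (16)^2 - 4*19 = 180.0
Eigenvalues: lambda_1 = 1.2918, lambda_2 = 14.7082
The function is not concave.

0


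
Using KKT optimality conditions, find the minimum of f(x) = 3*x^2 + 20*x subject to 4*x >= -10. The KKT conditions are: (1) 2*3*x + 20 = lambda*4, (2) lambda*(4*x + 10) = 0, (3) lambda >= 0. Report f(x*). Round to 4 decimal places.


Step 1: Try lambda = 0 (constraint inactive).
x_unc = -20/(2*3) = -3.3333
Check: 4*-3.3333 = -13.3332 < -10 -- violated!
Step 2: Constraint must be active: 4*x = -10
x* = -10/4 = -2.5
lambda = (2*3*(-2.5) + 20)/4 = 1.25
Step 3: Compute optimal value.
f(x*) = 3*(-2.5)^2 + 20*(-2.5) = -31.25


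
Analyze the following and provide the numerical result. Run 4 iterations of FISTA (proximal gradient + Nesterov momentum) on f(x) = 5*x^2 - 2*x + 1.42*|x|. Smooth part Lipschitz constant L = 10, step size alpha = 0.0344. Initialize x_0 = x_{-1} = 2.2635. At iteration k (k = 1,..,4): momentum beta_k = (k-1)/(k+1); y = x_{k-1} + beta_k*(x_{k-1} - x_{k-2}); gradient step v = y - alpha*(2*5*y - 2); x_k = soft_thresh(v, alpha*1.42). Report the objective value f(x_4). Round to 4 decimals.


FISTA on f(x) = 5*x^2 - 2*x + 1.42*|x|
L = 10, alpha = 0.0344
Iteration 1: beta = 0.0, y = 2.2635 + 0.0*(2.2635 - 2.2635) = 2.2635
  grad(y) = 20.635, v = y - alpha*grad = 1.5537
  prox(v) = soft_thresh(1.5537, 0.0488) = 1.5048
Iteration 2: beta = 0.3333, y = 1.5048 + 0.3333*(1.5048 - 2.2635) = 1.2519
  grad(y) = 10.5191, v = y - alpha*grad = 0.8901
  prox(v) = soft_thresh(0.8901, 0.0488) = 0.8412
Iteration 3: beta = 0.5, y = 0.8412 + 0.5*(0.8412 - 1.5048) = 0.5094
  grad(y) = 3.094, v = y - alpha*grad = 0.403
  prox(v) = soft_thresh(0.403, 0.0488) = 0.3541
Iteration 4: beta = 0.6, y = 0.3541 + 0.6*(0.3541 - 0.8412) = 0.0619
  grad(y) = -1.3813, v = y - alpha*grad = 0.1094
  prox(v) = soft_thresh(0.1094, 0.0488) = 0.0605
f(x_4) = 5*0.0605^2 - 2*0.0605 + 1.42*|0.0605| = -0.0168


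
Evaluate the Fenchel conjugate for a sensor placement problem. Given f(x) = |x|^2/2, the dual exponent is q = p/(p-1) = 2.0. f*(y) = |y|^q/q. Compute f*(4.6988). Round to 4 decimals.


The conjugate exponent q satisfies 1/p + 1/q = 1.
p = 2, so q = 2/(2 - 1) = 2.0
|y|^q = 4.6988^2.0 = 22.0787
f*(4.6988) = 22.0787 / 2.0 = 11.0394


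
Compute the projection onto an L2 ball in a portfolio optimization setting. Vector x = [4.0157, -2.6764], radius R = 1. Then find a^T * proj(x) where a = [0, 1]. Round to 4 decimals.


Step 1: Compute ||x|| (intermediates to 6 decimals).
||x|| = sqrt(4.0157^2 + (-2.6764)^2) = 4.825864
Step 2: Project.
Since ||x|| > R, scale = R/||x|| = 1/4.825864 = 0.207217, proj(x) = scale * x
proj(x) = [0.832121, -0.554596]
Step 3: Dot product.
a^T * proj(x) = 0*0.832121 + 1*(-0.554596) = -0.5546


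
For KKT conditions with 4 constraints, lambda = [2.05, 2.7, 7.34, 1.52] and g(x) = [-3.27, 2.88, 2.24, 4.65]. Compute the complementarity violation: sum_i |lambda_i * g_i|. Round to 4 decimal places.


KKT complementary slackness check:
lambda_1 * g_1 = 2.05 * -3.27 = -6.7035
lambda_2 * g_2 = 2.7 * 2.88 = 7.776
lambda_3 * g_3 = 7.34 * 2.24 = 16.4416
lambda_4 * g_4 = 1.52 * 4.65 = 7.068
Total violation = 6.7035 + 7.776 + 16.4416 + 7.068 = 37.9891


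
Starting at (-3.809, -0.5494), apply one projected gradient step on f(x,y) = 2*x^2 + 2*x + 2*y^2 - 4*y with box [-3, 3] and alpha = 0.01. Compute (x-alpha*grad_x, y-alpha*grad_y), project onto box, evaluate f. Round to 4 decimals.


Step 1: Compute gradient at (-3.809, -0.5494).
grad_x = 2*2*-3.809 + 2 = -13.236
grad_y = 2*2*-0.5494 - 4 = -6.1976
Step 2: Gradient step.
x_raw = -3.809 - 0.01*-13.236 = -3.6766
y_raw = -0.5494 - 0.01*-6.1976 = -0.4874
Step 3: Project onto [-3, 3].
x_proj = clip(-3.6766) = -3.0
y_proj = clip(-0.4874) = -0.4874
Step 4: Evaluate f.
f(-3.0, -0.4874) = 14.4249


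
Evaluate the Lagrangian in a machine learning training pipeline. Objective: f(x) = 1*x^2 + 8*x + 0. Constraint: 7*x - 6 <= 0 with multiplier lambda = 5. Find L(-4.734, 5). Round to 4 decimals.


Step 1: Evaluate f(x).
f(-4.734) = 1*(-4.734)^2 + 8*(-4.734) + 0 = -15.4612
Step 2: Evaluate g(x).
g(-4.734) = 7*-4.734 - 6 = -39.138
Step 3: Compute Lagrangian.
L = -15.4612 + 5*-39.138 = -211.1512


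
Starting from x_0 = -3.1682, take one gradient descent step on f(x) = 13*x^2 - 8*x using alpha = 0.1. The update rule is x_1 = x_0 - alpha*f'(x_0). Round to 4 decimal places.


We compute the gradient at x_0 and apply the update.
f'(x) = 26*x - 8
f'(-3.1682) = 26*-3.1682 - 8 = -90.3732
x_1 = -3.1682 - 0.1*-90.3732 = 5.8691


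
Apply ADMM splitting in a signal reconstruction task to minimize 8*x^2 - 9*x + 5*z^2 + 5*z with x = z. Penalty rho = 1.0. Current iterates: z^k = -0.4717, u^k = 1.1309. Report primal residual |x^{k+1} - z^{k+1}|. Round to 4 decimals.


ADMM iteration with rho = 1.0, z^k = -0.4717, u^k = 1.1309
Step 1: x-update.
Minimize 8*x^2 - 9*x + (1.0/2)*(x + 0.4717 + 1.1309)^2
FOC: (2*8 + 1.0)*x = 9 + 1.0*(-0.4717 - 1.1309)
x^{k+1} = 0.4351
Step 2: z-update.
Minimize 5*z^2 + 5*z + (1.0/2)*(0.4351 - z + 1.1309)^2
FOC: (2*5 + 1.0)*z = -5 + 1.0*(0.4351 + 1.1309)
z^{k+1} = -0.3122
Step 3: u-update.
u^{k+1} = 1.1309 + 0.4351 + 0.3122 = 1.8782
Step 4: Primal residual = |0.4351 + 0.3122| = 0.7473


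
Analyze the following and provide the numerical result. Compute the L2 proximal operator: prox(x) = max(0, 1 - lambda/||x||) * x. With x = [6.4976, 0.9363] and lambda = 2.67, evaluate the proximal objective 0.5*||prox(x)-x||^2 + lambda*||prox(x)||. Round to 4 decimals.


Step 1: Compute ||x||.
||x|| = 6.5647
Step 2: Compute scaling factor.
scale = max(0, 1 - 2.67/6.5647) = 0.5933
Step 3: prox(x) = [3.8549, 0.5555]
||prox(x)|| = 3.8947
Step 4: Proximal objective.
0.5*||prox-x||^2 = 3.5645
lambda*||prox|| = 10.3988
Total = 13.9633


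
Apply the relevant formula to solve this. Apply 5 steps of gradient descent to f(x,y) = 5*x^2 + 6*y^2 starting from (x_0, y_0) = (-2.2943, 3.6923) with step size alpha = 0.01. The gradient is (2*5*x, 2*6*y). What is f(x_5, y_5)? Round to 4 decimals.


Gradient descent on f(x,y) = 5*x^2 + 6*y^2.
Starting point: (-2.2943, 3.6923), alpha = 0.01
Step 1: grad_x = 2*5*-2.2943 = -22.943, grad_y = 2*6*3.6923 = 44.3076
  x_1 = -2.2943 - 0.01*-22.943 = -2.0649
  y_1 = 3.6923 - 0.01*44.3076 = 3.2492
Step 2: grad_x = 2*5*-2.0649 = -20.6487, grad_y = 2*6*3.2492 = 38.9907
  x_2 = -2.0649 - 0.01*-20.6487 = -1.8584
  y_2 = 3.2492 - 0.01*38.9907 = 2.8593
Step 3: grad_x = 2*5*-1.8584 = -18.5838, grad_y = 2*6*2.8593 = 34.3118
  x_3 = -1.8584 - 0.01*-18.5838 = -1.6725
  y_3 = 2.8593 - 0.01*34.3118 = 2.5162
Step 4: grad_x = 2*5*-1.6725 = -16.7254, grad_y = 2*6*2.5162 = 30.1944
  x_4 = -1.6725 - 0.01*-16.7254 = -1.5053
  y_4 = 2.5162 - 0.01*30.1944 = 2.2143
Step 5: grad_x = 2*5*-1.5053 = -15.0529, grad_y = 2*6*2.2143 = 26.5711
  x_5 = -1.5053 - 0.01*-15.0529 = -1.3548
  y_5 = 2.2143 - 0.01*26.5711 = 1.9485
f(-1.3548, 1.9485) = 5*(-1.3548)^2 + 6*1.9485^2 = 31.9578


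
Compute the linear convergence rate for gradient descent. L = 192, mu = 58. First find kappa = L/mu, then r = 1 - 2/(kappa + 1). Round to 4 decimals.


Step 1: Compute the condition number.
kappa = L/mu = 192/58 = 3.3103
Step 2: Compute the convergence rate.
r = 1 - 2/(kappa + 1) = 1 - 2*mu/(L + mu) = (L - mu)/(L + mu) = 134/250 = 0.536


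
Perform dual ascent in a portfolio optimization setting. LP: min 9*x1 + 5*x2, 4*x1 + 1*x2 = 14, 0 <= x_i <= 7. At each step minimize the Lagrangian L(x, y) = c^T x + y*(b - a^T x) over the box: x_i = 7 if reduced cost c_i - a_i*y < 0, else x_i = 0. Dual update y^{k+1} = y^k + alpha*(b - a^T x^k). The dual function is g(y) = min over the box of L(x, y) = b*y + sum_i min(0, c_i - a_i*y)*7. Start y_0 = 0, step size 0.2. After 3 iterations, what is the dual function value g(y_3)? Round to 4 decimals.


Dual ascent for LP: min 9*x1 + 5*x2, 4*x1 + 1*x2 = 14, 0 <= x_i <= 7
Step 1: y^k = 0.0, reduced costs: (9.0, 5.0)
  x^k = (0.0, 0.0), subgradient = b - a^T x = 14.0
  y^{k+1} = 0.0 + 0.2*14.0 = 2.8
Step 2: y^k = 2.8, reduced costs: (-2.2, 2.2)
  x^k = (7.0, 0.0), subgradient = b - a^T x = -14.0
  y^{k+1} = 2.8 + 0.2*-14.0 = -0.0
Step 3: y^k = -0.0, reduced costs: (9.0, 5.0)
  x^k = (0.0, 0.0), subgradient = b - a^T x = 14.0
  y^{k+1} = -0.0 + 0.2*14.0 = 2.8
Dual objective at y_3 = 2.8: reduced costs (-2.2, 2.2), box minimizer x = (7.0, 0.0)
g(y_3) = b*y + (c1 - a1*y)*x1 + (c2 - a2*y)*x2 = 14*2.8 + (-2.2)*7.0 + 2.2*0.0 = 39.2 - 15.4 + 0.0 = 23.8


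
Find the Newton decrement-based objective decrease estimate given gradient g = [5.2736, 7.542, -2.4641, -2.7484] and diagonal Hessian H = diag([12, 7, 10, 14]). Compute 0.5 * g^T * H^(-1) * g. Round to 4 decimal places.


Step 1: H is diagonal, so H^(-1) * g = [0.4395, 1.0774, -0.2464, -0.1963].
Step 2: g^T H^(-1) g = sum_i g_i^2 / H_ii
  = (5.2736)^2/12 + (7.542)^2/7 + (-2.4641)^2/10 + (-2.7484)^2/14
  = 2.3176 + 8.126 + 0.6072 + 0.5396 = 11.5903
Step 3: Objective decrease = 0.5 * g^T H^(-1) g = 5.7951


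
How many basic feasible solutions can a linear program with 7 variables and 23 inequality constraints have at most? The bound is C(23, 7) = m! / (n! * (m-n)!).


Each vertex corresponds to some choice of n active constraints out of m, so the number of vertices is at most C(m, n) = m! / (n!(m-n)!).
m = 23, n = 7
Numerator: 23 * 22 * 21 * 20 * 19 * 18 * 17
Denominator: 7! = 5040
C(23, 7) = 245157


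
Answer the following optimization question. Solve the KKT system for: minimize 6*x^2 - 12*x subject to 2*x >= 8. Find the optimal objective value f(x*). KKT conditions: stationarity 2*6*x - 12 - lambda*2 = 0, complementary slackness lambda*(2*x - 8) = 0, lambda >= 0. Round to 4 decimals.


Step 1: Try lambda = 0 (constraint inactive).
x_unc = 12/(2*6) = 1.0
Check: 2*1.0 = 2.0 < 8 -- violated!
Step 2: Constraint must be active: 2*x = 8
x* = 8/2 = 4.0
lambda = (2*6*4.0 - 12)/2 = 18.0
Step 3: Compute optimal value.
f(x*) = 6*4.0^2 - 12*4.0 = 48.0


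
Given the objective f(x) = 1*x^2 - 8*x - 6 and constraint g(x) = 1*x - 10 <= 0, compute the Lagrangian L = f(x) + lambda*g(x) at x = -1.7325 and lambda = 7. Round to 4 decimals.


Step 1: Evaluate f(x).
f(-1.7325) = 1*(-1.7325)^2 - 8*(-1.7325) - 6 = 10.8616
Step 2: Evaluate g(x).
g(-1.7325) = 1*-1.7325 - 10 = -11.7325
Step 3: Compute Lagrangian.
L = 10.8616 + 7*-11.7325 = -71.2659


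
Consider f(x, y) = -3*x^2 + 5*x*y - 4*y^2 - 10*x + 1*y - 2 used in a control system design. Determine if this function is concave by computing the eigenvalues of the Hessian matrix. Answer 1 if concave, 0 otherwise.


The Hessian of f(x,y) = -3*x^2 + 5*x*y - 4*y^2 - 10*x + 1*y - 2 is:
H = [[-6, 5], [5, -8]]
Trace = -6 - 8 = -14
Determinant = -6*-8 - (5)^2 = 23
Discriminant = (-14)^2 - 4*23 = 104.0
Eigenvalues: lambda_1 = -12.099, lambda_2 = -1.901
The function is concave.

1


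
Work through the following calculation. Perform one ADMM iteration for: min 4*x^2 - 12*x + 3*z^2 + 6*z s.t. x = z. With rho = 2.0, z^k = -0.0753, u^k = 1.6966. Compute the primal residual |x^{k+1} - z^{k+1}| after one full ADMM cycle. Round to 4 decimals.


ADMM iteration with rho = 2.0, z^k = -0.0753, u^k = 1.6966
Step 1: x-update.
Minimize 4*x^2 - 12*x + (2.0/2)*(x + 0.0753 + 1.6966)^2
FOC: (2*4 + 2.0)*x = 12 + 2.0*(-0.0753 - 1.6966)
x^{k+1} = 0.8456
Step 2: z-update.
Minimize 3*z^2 + 6*z + (2.0/2)*(0.8456 - z + 1.6966)^2
FOC: (2*3 + 2.0)*z = -6 + 2.0*(0.8456 + 1.6966)
z^{k+1} = -0.1144
Step 3: u-update.
u^{k+1} = 1.6966 + 0.8456 + 0.1144 = 2.6567
Step 4: Primal residual = |0.8456 + 0.1144| = 0.9601


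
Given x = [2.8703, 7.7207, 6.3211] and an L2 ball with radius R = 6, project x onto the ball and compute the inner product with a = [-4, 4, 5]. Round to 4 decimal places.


Step 1: Compute ||x|| (intermediates to 6 decimals).
||x|| = sqrt(2.8703^2 + 7.7207^2 + 6.3211^2) = 10.382877
Step 2: Project.
Since ||x|| > R, scale = R/||x|| = 6/10.382877 = 0.577875, proj(x) = scale * x
proj(x) = [1.658675, 4.4616, 3.652806]
Step 3: Dot product.
a^T * proj(x) = -4*1.658675 + 4*4.4616 + 5*3.652806 = 29.4757


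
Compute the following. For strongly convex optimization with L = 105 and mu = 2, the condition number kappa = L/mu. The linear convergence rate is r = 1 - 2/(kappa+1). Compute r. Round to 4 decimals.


Step 1: Compute the condition number.
kappa = L/mu = 105/2 = 52.5
Step 2: Compute the convergence rate.
r = 1 - 2/(kappa + 1) = 1 - 2*mu/(L + mu) = (L - mu)/(L + mu) = 103/107 = 0.9626


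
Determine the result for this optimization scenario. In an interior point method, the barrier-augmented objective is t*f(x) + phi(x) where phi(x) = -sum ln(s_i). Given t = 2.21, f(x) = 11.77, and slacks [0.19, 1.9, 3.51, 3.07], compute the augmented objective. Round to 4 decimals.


Step 1: Compute log-barrier.
ln values: [-1.6607, 0.6419, 1.2556, 1.1217]
phi = -(-1.6607 + 0.6419 + 1.2556 + 1.1217) = -1.3584
Step 2: Compute augmented objective.
t*f(x) = 2.21*11.77 = 26.0117
Total = 26.0117 - 1.3584 = 24.6533


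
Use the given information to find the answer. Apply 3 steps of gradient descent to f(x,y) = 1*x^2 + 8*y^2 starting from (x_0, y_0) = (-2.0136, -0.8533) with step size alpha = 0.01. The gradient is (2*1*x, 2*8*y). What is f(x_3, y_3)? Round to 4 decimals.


Gradient descent on f(x,y) = 1*x^2 + 8*y^2.
Starting point: (-2.0136, -0.8533), alpha = 0.01
Step 1: grad_x = 2*1*-2.0136 = -4.0272, grad_y = 2*8*-0.8533 = -13.6528
  x_1 = -2.0136 - 0.01*-4.0272 = -1.9733
  y_1 = -0.8533 - 0.01*-13.6528 = -0.7168
Step 2: grad_x = 2*1*-1.9733 = -3.9467, grad_y = 2*8*-0.7168 = -11.4684
  x_2 = -1.9733 - 0.01*-3.9467 = -1.9339
  y_2 = -0.7168 - 0.01*-11.4684 = -0.6021
Step 3: grad_x = 2*1*-1.9339 = -3.8677, grad_y = 2*8*-0.6021 = -9.6334
  x_3 = -1.9339 - 0.01*-3.8677 = -1.8952
  y_3 = -0.6021 - 0.01*-9.6334 = -0.5058
f(-1.8952, -0.5058) = 1*(-1.8952)^2 + 8*(-0.5058)^2 = 5.638


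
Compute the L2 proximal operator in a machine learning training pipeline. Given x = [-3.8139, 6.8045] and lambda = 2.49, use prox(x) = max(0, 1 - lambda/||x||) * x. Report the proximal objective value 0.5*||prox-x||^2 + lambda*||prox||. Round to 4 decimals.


Step 1: Compute ||x||.
||x|| = 7.8005
Step 2: Compute scaling factor.
scale = max(0, 1 - 2.49/7.8005) = 0.6808
Step 3: prox(x) = [-2.5965, 4.6324]
||prox(x)|| = 5.3105
Step 4: Proximal objective.
0.5*||prox-x||^2 = 3.1001
lambda*||prox|| = 13.2231
Total = 16.3231


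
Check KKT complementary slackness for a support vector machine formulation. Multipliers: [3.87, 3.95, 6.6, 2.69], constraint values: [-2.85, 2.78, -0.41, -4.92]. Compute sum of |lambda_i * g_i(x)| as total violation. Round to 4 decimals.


KKT complementary slackness check:
lambda_1 * g_1 = 3.87 * -2.85 = -11.0295
lambda_2 * g_2 = 3.95 * 2.78 = 10.981
lambda_3 * g_3 = 6.6 * -0.41 = -2.706
lambda_4 * g_4 = 2.69 * -4.92 = -13.2348
Total violation = 11.0295 + 10.981 + 2.706 + 13.2348 = 37.9513


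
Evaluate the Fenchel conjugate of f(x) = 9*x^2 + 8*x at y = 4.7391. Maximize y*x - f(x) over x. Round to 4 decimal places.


f*(y) = sup_x {y*x - a*x^2 - b*x} = sup_x {(y-b)*x - a*x^2}
FOC: (y - b) - 2a*x = 0 => x* = (y - b)/(2a)
x* = (4.7391 - 8)/(2*9) = -0.1812
f*(4.7391) = (y-b)^2/(4a) = (4.7391 - 8)^2/(4*9)
= 10.6335/36 = 0.2954


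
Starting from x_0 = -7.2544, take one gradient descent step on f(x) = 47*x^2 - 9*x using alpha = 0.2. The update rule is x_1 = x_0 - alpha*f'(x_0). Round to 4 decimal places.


We compute the gradient at x_0 and apply the update.
f'(x) = 94*x - 9
f'(-7.2544) = 94*-7.2544 - 9 = -690.9136
x_1 = -7.2544 - 0.2*-690.9136 = 130.9283


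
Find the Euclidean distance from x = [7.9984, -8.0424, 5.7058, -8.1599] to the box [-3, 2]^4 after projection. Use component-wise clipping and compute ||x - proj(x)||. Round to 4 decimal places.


Project each component onto [-3, 2].
clip(7.9984) = 2.0, clip(-8.0424) = -3.0, clip(5.7058) = 2.0, clip(-8.1599) = -3.0
Projection = [2.0, -3.0, 2.0, -3.0]
Squared diffs: [35.9808, 25.4258, 13.733, 26.6246]
Distance = sqrt(101.7642) = 10.0878


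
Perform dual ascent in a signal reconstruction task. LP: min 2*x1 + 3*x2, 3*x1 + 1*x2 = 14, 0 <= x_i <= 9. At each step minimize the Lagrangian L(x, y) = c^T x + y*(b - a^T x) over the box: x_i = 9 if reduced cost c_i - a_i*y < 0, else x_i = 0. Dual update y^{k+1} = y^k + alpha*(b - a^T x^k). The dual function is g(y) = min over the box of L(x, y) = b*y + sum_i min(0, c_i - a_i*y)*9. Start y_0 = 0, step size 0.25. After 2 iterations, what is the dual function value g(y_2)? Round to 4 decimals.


Dual ascent for LP: min 2*x1 + 3*x2, 3*x1 + 1*x2 = 14, 0 <= x_i <= 9
Step 1: y^k = 0.0, reduced costs: (2.0, 3.0)
  x^k = (0.0, 0.0), subgradient = b - a^T x = 14.0
  y^{k+1} = 0.0 + 0.25*14.0 = 3.5
Step 2: y^k = 3.5, reduced costs: (-8.5, -0.5)
  x^k = (9.0, 9.0), subgradient = b - a^T x = -22.0
  y^{k+1} = 3.5 + 0.25*-22.0 = -2.0
Dual objective at y_2 = -2.0: reduced costs (8.0, 5.0), box minimizer x = (0.0, 0.0)
g(y_2) = b*y + (c1 - a1*y)*x1 + (c2 - a2*y)*x2 = 14*(-2.0) + 8.0*0.0 + 5.0*0.0 = -28.0 + 0.0 + 0.0 = -28.0


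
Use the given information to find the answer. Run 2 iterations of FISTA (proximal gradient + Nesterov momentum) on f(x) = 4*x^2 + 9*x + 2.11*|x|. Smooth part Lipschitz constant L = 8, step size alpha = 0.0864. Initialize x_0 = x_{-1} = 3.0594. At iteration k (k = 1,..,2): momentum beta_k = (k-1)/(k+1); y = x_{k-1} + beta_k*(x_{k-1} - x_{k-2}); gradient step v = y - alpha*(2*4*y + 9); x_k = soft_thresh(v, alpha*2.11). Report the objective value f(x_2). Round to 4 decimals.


FISTA on f(x) = 4*x^2 + 9*x + 2.11*|x|
L = 8, alpha = 0.0864
Iteration 1: beta = 0.0, y = 3.0594 + 0.0*(3.0594 - 3.0594) = 3.0594
  grad(y) = 33.4752, v = y - alpha*grad = 0.1671
  prox(v) = soft_thresh(0.1671, 0.1823) = 0.0
Iteration 2: beta = 0.3333, y = 0.0 + 0.3333*(0.0 - 3.0594) = -1.0198
  grad(y) = 0.8416, v = y - alpha*grad = -1.0925
  prox(v) = soft_thresh(-1.0925, 0.1823) = -0.9102
f(x_2) = 4*(-0.9102)^2 + 9*(-0.9102) + 2.11*|-0.9102| = -2.9574


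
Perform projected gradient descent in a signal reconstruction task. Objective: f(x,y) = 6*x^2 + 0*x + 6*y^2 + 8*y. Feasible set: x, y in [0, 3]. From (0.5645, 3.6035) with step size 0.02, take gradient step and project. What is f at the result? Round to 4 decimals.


Step 1: Compute gradient at (0.5645, 3.6035).
grad_x = 2*6*0.5645 + 0 = 6.774
grad_y = 2*6*3.6035 + 8 = 51.242
Step 2: Gradient step.
x_raw = 0.5645 - 0.02*6.774 = 0.429
y_raw = 3.6035 - 0.02*51.242 = 2.5787
Step 3: Project onto [0, 3].
x_proj = clip(0.429) = 0.429
y_proj = clip(2.5787) = 2.5787
Step 4: Evaluate f.
f(0.429, 2.5787) = 61.6306


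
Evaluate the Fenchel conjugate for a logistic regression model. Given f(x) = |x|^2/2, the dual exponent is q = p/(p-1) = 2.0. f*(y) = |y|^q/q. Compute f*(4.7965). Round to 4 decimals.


The conjugate exponent q satisfies 1/p + 1/q = 1.
p = 2, so q = 2/(2 - 1) = 2.0
|y|^q = 4.7965^2.0 = 23.0064
f*(4.7965) = 23.0064 / 2.0 = 11.5032


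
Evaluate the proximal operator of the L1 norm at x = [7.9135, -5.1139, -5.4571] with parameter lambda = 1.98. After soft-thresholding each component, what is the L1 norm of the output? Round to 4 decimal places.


Soft-thresholding with lambda = 1.98:
prox(7.9135) = sign(7.9135)*max(|7.9135| - 1.98, 0) = 5.9335
prox(-5.1139) = sign(-5.1139)*max(|-5.1139| - 1.98, 0) = -3.1339
prox(-5.4571) = sign(-5.4571)*max(|-5.4571| - 1.98, 0) = -3.4771
prox(x) = [5.9335, -3.1339, -3.4771]
||prox(x)||_1 = 5.9335 + 3.1339 + 3.4771 = 12.5445


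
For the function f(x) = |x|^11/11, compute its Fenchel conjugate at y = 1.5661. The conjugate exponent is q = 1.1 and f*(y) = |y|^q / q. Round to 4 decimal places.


The conjugate exponent q satisfies 1/p + 1/q = 1.
p = 11, so q = 11/(11 - 1) = 1.1
|y|^q = 1.5661^1.1 = 1.638
f*(1.5661) = 1.638 / 1.1 = 1.489


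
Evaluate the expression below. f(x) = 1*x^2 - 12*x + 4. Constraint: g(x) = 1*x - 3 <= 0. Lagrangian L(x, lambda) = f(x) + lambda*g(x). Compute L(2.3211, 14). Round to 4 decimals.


Step 1: Evaluate f(x).
f(2.3211) = 1*2.3211^2 - 12*2.3211 + 4 = -18.4657
Step 2: Evaluate g(x).
g(2.3211) = 1*2.3211 - 3 = -0.6789
Step 3: Compute Lagrangian.
L = -18.4657 + 14*-0.6789 = -27.9703


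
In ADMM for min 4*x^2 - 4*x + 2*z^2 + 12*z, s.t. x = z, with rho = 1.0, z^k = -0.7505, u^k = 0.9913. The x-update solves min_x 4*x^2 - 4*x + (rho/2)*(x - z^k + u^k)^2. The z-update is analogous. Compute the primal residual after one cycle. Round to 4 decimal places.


ADMM iteration with rho = 1.0, z^k = -0.7505, u^k = 0.9913
Step 1: x-update.
Minimize 4*x^2 - 4*x + (1.0/2)*(x + 0.7505 + 0.9913)^2
FOC: (2*4 + 1.0)*x = 4 + 1.0*(-0.7505 - 0.9913)
x^{k+1} = 0.2509
Step 2: z-update.
Minimize 2*z^2 + 12*z + (1.0/2)*(0.2509 - z + 0.9913)^2
FOC: (2*2 + 1.0)*z = -12 + 1.0*(0.2509 + 0.9913)
z^{k+1} = -2.1516
Step 3: u-update.
u^{k+1} = 0.9913 + 0.2509 + 2.1516 = 3.3938
Step 4: Primal residual = |0.2509 + 2.1516| = 2.4025


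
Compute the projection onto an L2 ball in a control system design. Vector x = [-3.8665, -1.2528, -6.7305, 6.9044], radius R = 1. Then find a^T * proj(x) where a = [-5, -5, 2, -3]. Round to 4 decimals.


Step 1: Compute ||x|| (intermediates to 6 decimals).
||x|| = sqrt((-3.8665)^2 + (-1.2528)^2 + (-6.7305)^2 + 6.9044^2) = 10.463733
Step 2: Project.
Since ||x|| > R, scale = R/||x|| = 1/10.463733 = 0.095568, proj(x) = scale * x
proj(x) = [-0.369514, -0.119728, -0.64322, 0.65984]
Step 3: Dot product.
a^T * proj(x) = -5*(-0.369514) - 5*(-0.119728) + 2*(-0.64322) - 3*0.65984 = -0.8198


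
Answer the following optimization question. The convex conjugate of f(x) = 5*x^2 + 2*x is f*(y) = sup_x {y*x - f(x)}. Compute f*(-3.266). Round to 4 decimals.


f*(y) = sup_x {y*x - a*x^2 - b*x} = sup_x {(y-b)*x - a*x^2}
FOC: (y - b) - 2a*x = 0 => x* = (y - b)/(2a)
x* = (-3.266 - 2)/(2*5) = -0.5266
f*(-3.266) = (y-b)^2/(4a) = (-3.266 - 2)^2/(4*5)
= 27.7308/20 = 1.3865


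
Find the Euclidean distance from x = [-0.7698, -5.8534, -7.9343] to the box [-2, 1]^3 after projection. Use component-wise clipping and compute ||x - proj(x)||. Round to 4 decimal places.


Project each component onto [-2, 1].
clip(-0.7698) = -0.7698, clip(-5.8534) = -2.0, clip(-7.9343) = -2.0
Projection = [-0.7698, -2.0, -2.0]
Squared diffs: [0.0, 14.8487, 35.2159]
Distance = sqrt(50.0646) = 7.0756


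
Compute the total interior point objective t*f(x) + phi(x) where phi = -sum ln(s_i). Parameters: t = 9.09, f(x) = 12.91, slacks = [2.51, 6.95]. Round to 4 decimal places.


Step 1: Compute log-barrier.
ln values: [0.9203, 1.9387]
phi = -(0.9203 + 1.9387) = -2.859
Step 2: Compute augmented objective.
t*f(x) = 9.09*12.91 = 117.3519
Total = 117.3519 - 2.859 = 114.4929


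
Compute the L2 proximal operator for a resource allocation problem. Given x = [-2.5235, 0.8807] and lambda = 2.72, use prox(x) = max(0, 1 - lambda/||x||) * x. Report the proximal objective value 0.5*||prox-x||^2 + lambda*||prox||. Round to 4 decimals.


Step 1: Compute ||x||.
||x|| = 2.6728
Step 2: Compute scaling factor.
scale = max(0, 1 - 2.72/2.6728) = 0.0
Step 3: prox(x) = [-0.0, 0.0]
||prox(x)|| = 0.0
Step 4: Proximal objective.
0.5*||prox-x||^2 = 3.5718
lambda*||prox|| = 0.0
Total = 3.5718


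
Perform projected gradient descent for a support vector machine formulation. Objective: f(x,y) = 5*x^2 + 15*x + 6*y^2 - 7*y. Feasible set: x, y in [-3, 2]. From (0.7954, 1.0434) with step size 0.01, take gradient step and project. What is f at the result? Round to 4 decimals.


Step 1: Compute gradient at (0.7954, 1.0434).
grad_x = 2*5*0.7954 + 15 = 22.954
grad_y = 2*6*1.0434 - 7 = 5.5208
Step 2: Gradient step.
x_raw = 0.7954 - 0.01*22.954 = 0.5659
y_raw = 1.0434 - 0.01*5.5208 = 0.9882
Step 3: Project onto [-3, 2].
x_proj = clip(0.5659) = 0.5659
y_proj = clip(0.9882) = 0.9882
Step 4: Evaluate f.
f(0.5659, 0.9882) = 9.0307


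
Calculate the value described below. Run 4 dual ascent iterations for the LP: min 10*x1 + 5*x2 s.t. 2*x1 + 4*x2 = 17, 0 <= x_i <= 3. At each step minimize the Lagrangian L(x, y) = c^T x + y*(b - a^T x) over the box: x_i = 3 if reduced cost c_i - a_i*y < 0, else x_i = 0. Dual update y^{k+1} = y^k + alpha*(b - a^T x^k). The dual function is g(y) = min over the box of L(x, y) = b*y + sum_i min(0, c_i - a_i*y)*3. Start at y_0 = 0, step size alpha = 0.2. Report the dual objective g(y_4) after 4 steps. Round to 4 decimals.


Dual ascent for LP: min 10*x1 + 5*x2, 2*x1 + 4*x2 = 17, 0 <= x_i <= 3
Step 1: y^k = 0.0, reduced costs: (10.0, 5.0)
  x^k = (0.0, 0.0), subgradient = b - a^T x = 17.0
  y^{k+1} = 0.0 + 0.2*17.0 = 3.4
Step 2: y^k = 3.4, reduced costs: (3.2, -8.6)
  x^k = (0.0, 3.0), subgradient = b - a^T x = 5.0
  y^{k+1} = 3.4 + 0.2*5.0 = 4.4
Step 3: y^k = 4.4, reduced costs: (1.2, -12.6)
  x^k = (0.0, 3.0), subgradient = b - a^T x = 5.0
  y^{k+1} = 4.4 + 0.2*5.0 = 5.4
Step 4: y^k = 5.4, reduced costs: (-0.8, -16.6)
  x^k = (3.0, 3.0), subgradient = b - a^T x = -1.0
  y^{k+1} = 5.4 + 0.2*-1.0 = 5.2
Dual objective at y_4 = 5.2: reduced costs (-0.4, -15.8), box minimizer x = (3.0, 3.0)
g(y_4) = b*y + (c1 - a1*y)*x1 + (c2 - a2*y)*x2 = 17*5.2 + (-0.4)*3.0 + (-15.8)*3.0 = 88.4 - 1.2 - 47.4 = 39.8


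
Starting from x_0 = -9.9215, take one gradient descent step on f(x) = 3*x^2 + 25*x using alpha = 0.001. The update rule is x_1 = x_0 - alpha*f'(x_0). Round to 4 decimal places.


We compute the gradient at x_0 and apply the update.
f'(x) = 6*x + 25
f'(-9.9215) = 6*-9.9215 + 25 = -34.529
x_1 = -9.9215 - 0.001*-34.529 = -9.887


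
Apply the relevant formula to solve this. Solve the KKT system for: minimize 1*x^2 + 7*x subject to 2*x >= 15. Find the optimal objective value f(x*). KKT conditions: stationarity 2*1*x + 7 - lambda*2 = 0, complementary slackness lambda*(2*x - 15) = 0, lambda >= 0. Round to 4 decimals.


Step 1: Try lambda = 0 (constraint inactive).
x_unc = -7/(2*1) = -3.5
Check: 2*-3.5 = -7.0 < 15 -- violated!
Step 2: Constraint must be active: 2*x = 15
x* = 15/2 = 7.5
lambda = (2*1*7.5 + 7)/2 = 11.0
Step 3: Compute optimal value.
f(x*) = 1*7.5^2 + 7*7.5 = 108.75


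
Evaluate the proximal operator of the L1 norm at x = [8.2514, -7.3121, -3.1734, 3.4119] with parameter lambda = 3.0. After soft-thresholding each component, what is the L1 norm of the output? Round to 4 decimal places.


Soft-thresholding with lambda = 3.0:
prox(8.2514) = sign(8.2514)*max(|8.2514| - 3.0, 0) = 5.2514
prox(-7.3121) = sign(-7.3121)*max(|-7.3121| - 3.0, 0) = -4.3121
prox(-3.1734) = sign(-3.1734)*max(|-3.1734| - 3.0, 0) = -0.1734
prox(3.4119) = sign(3.4119)*max(|3.4119| - 3.0, 0) = 0.4119
prox(x) = [5.2514, -4.3121, -0.1734, 0.4119]
||prox(x)||_1 = 5.2514 + 4.3121 + 0.1734 + 0.4119 = 10.1488


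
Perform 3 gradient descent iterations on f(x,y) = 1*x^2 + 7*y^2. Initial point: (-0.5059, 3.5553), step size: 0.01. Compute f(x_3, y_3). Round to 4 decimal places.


Gradient descent on f(x,y) = 1*x^2 + 7*y^2.
Starting point: (-0.5059, 3.5553), alpha = 0.01
Step 1: grad_x = 2*1*-0.5059 = -1.0118, grad_y = 2*7*3.5553 = 49.7742
  x_1 = -0.5059 - 0.01*-1.0118 = -0.4958
  y_1 = 3.5553 - 0.01*49.7742 = 3.0576
Step 2: grad_x = 2*1*-0.4958 = -0.9916, grad_y = 2*7*3.0576 = 42.8058
  x_2 = -0.4958 - 0.01*-0.9916 = -0.4859
  y_2 = 3.0576 - 0.01*42.8058 = 2.6295
Step 3: grad_x = 2*1*-0.4859 = -0.9717, grad_y = 2*7*2.6295 = 36.813
  x_3 = -0.4859 - 0.01*-0.9717 = -0.4761
  y_3 = 2.6295 - 0.01*36.813 = 2.2614
f(-0.4761, 2.2614) = 1*(-0.4761)^2 + 7*2.2614^2 = 36.0233


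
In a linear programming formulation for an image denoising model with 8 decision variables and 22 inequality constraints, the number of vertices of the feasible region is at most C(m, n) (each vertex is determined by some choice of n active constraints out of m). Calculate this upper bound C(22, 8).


Each vertex corresponds to some choice of n active constraints out of m, so the number of vertices is at most C(m, n) = m! / (n!(m-n)!).
m = 22, n = 8
Numerator: 22 * 21 * 20 * 19 * 18 * 17 * 16 * 15
Denominator: 8! = 40320
C(22, 8) = 319770


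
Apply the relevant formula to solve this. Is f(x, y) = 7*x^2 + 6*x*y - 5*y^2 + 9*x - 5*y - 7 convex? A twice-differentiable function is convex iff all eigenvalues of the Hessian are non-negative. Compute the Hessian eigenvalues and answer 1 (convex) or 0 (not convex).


The Hessian of f(x,y) = 7*x^2 + 6*x*y - 5*y^2 + 9*x - 5*y - 7 is:
H = [[14, 6], [6, -10]]
Trace = 14 - 10 = 4
Determinant = 14*-10 - (6)^2 = -176
Discriminant = (4)^2 - 4*-176 = 720.0
Eigenvalues: lambda_1 = -11.4164, lambda_2 = 15.4164
The function is not convex.

0
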